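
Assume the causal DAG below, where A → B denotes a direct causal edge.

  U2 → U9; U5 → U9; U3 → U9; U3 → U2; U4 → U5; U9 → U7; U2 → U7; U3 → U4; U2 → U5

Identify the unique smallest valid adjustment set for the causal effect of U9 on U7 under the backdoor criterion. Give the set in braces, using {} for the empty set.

Variables eligible for adjustment (non-descendants of U9, excluding U9 and U7): {U2, U3, U4, U5}.
Backdoor paths from U9 to U7:
  P1: U9 <- U3 -> U4 -> U5 <- U2 -> U7
  P2: U9 <- U3 -> U2 -> U7
  P3: U9 <- U2 -> U7
  P4: U9 <- U5 <- U4 <- U3 -> U2 -> U7
  P5: U9 <- U5 <- U2 -> U7
The empty set is not sufficient: P2 (U9 <- U3 -> U2 -> U7) has no collider blocking it and no conditioned non-collider, so it is open.
Try {U2}:
  P1: blocked at collider U5 (neither it nor any descendant is in the conditioning set).
  P2: blocked at chain node U2 ∈ conditioning set.
  P3: blocked at fork node U2 ∈ conditioning set.
  P4: blocked at chain node U2 ∈ conditioning set.
  P5: blocked at fork node U2 ∈ conditioning set.
{U2} contains no descendant of U9 and blocks every backdoor path.
No other singleton works — e.g. {U3} leaves P3 open — so {U2} is the unique smallest valid adjustment set.

{U2}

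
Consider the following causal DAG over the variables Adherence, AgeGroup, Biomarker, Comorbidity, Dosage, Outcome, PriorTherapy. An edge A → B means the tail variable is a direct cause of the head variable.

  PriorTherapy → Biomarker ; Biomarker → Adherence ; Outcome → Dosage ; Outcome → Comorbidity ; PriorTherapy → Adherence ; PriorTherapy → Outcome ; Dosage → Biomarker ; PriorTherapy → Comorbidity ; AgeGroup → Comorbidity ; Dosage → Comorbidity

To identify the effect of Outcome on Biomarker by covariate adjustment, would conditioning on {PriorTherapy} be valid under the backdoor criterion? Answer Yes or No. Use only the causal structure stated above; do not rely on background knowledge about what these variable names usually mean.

Yes

Backdoor paths from Outcome to Biomarker (paths whose first edge points into Outcome):
  P1: Outcome <- PriorTherapy -> Biomarker
  P2: Outcome <- PriorTherapy -> Comorbidity <- Dosage -> Biomarker
  P3: Outcome <- PriorTherapy -> Adherence <- Biomarker
Condition 1 (no descendant of Outcome in the set): holds — descendants of Outcome are {Adherence, Biomarker, Comorbidity, Dosage}; none are in {PriorTherapy}.
Condition 2 (every backdoor path blocked by {PriorTherapy}):
  P1: blocked at fork node PriorTherapy ∈ conditioning set.
  P2: blocked at fork node PriorTherapy ∈ conditioning set.
  P3: blocked at fork node PriorTherapy ∈ conditioning set.
{PriorTherapy} satisfies the backdoor criterion.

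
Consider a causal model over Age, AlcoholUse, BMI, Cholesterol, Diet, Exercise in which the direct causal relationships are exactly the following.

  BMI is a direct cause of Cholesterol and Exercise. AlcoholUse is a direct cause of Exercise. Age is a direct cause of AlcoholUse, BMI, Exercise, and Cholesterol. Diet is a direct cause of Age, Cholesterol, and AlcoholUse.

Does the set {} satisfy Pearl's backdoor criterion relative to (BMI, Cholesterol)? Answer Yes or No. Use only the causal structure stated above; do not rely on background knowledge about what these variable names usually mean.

Backdoor paths from BMI to Cholesterol (paths whose first edge points into BMI):
  P1: BMI <- Age <- Diet -> Cholesterol
  P2: BMI <- Age -> AlcoholUse <- Diet -> Cholesterol
  P3: BMI <- Age -> Cholesterol
  P4: BMI <- Age -> Exercise <- AlcoholUse <- Diet -> Cholesterol
Condition 1 (no descendant of BMI in the set): holds — descendants of BMI are {Cholesterol, Exercise}; none are in {}.
Condition 2 (every backdoor path blocked by {}):
  P1: open — no interior node is in the conditioning set.
  P2: blocked at collider AlcoholUse (neither it nor any descendant is in the conditioning set).
  P3: open — no interior node is in the conditioning set.
  P4: blocked at collider Exercise (neither it nor any descendant is in the conditioning set).
{} does not satisfy the backdoor criterion.

No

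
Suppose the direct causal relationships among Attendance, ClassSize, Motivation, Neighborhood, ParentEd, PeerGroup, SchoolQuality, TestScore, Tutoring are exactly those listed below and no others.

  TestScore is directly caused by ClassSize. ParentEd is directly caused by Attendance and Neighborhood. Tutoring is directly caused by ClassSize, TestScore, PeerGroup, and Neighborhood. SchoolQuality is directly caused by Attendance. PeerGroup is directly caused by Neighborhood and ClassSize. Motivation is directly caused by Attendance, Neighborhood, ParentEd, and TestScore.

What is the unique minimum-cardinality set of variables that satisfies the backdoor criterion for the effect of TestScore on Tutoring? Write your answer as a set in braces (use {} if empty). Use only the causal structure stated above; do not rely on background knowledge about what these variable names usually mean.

{ClassSize}

Variables eligible for adjustment (non-descendants of TestScore, excluding TestScore and Tutoring): {Attendance, ClassSize, Neighborhood, ParentEd, PeerGroup, SchoolQuality}.
Backdoor paths from TestScore to Tutoring:
  P1: TestScore <- ClassSize -> PeerGroup <- Neighborhood -> Tutoring
  P2: TestScore <- ClassSize -> PeerGroup -> Tutoring
  P3: TestScore <- ClassSize -> Tutoring
The empty set is not sufficient: P2 (TestScore <- ClassSize -> PeerGroup -> Tutoring) has no collider blocking it and no conditioned non-collider, so it is open.
Try {ClassSize}:
  P1: blocked at fork node ClassSize ∈ conditioning set.
  P2: blocked at fork node ClassSize ∈ conditioning set.
  P3: blocked at fork node ClassSize ∈ conditioning set.
{ClassSize} contains no descendant of TestScore and blocks every backdoor path.
No other singleton works — e.g. {Neighborhood} leaves P2 open — so {ClassSize} is the unique smallest valid adjustment set.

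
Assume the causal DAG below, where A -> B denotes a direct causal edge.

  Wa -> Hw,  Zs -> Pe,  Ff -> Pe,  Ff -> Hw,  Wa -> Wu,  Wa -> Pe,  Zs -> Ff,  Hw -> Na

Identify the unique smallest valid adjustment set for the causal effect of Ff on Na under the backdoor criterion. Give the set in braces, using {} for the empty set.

Variables eligible for adjustment (non-descendants of Ff, excluding Ff and Na): {Wa, Wu, Zs}.
Backdoor paths from Ff to Na:
  P1: Ff <- Zs -> Pe <- Wa -> Hw -> Na
Each backdoor path contains an unconditioned collider, so every path is already blocked with the empty conditioning set:
  P1: blocked at collider Pe (neither it nor any descendant is in the conditioning set).
The empty set is therefore the unique smallest valid set.

{}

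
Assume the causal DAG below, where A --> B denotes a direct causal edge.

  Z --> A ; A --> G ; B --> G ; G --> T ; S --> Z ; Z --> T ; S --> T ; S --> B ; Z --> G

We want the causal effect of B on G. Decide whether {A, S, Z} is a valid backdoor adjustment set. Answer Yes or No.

Backdoor paths from B to G (paths whose first edge points into B):
  P1: B <- S -> Z -> A -> G
  P2: B <- S -> Z -> G
  P3: B <- S -> Z -> T <- G
  P4: B <- S -> T <- Z -> A -> G
  P5: B <- S -> T <- Z -> G
  P6: B <- S -> T <- G
Condition 1 (no descendant of B in the set): holds — descendants of B are {G, T}; none are in {A, S, Z}.
Condition 2 (every backdoor path blocked by {A, S, Z}):
  P1: blocked at fork node S ∈ conditioning set.
  P2: blocked at fork node S ∈ conditioning set.
  P3: blocked at fork node S ∈ conditioning set.
  P4: blocked at fork node S ∈ conditioning set.
  P5: blocked at fork node S ∈ conditioning set.
  P6: blocked at fork node S ∈ conditioning set.
{A, S, Z} satisfies the backdoor criterion.

Yes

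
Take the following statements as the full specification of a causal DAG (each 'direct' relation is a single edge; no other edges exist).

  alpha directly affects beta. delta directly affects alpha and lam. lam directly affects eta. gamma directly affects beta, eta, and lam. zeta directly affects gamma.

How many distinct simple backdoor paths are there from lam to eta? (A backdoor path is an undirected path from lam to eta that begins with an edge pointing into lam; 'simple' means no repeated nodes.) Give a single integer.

A backdoor path from lam to eta is any simple undirected path whose first edge points into lam (i.e. leaves lam via a parent).
Parents of lam: {delta, gamma}.
Enumerating:
  P1: lam <- delta -> alpha -> beta <- gamma -> eta
  P2: lam <- gamma -> eta
That exhausts the simple backdoor paths. Count: 2.

2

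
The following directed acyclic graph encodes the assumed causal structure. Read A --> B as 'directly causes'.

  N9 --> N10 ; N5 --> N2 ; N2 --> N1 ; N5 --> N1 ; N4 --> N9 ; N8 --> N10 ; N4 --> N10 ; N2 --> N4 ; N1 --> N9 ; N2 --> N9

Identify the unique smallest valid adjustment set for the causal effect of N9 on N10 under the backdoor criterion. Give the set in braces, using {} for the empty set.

Variables eligible for adjustment (non-descendants of N9, excluding N9 and N10): {N1, N2, N4, N5, N8}.
Backdoor paths from N9 to N10:
  P1: N9 <- N2 -> N4 -> N10
  P2: N9 <- N1 <- N5 -> N2 -> N4 -> N10
  P3: N9 <- N1 <- N2 -> N4 -> N10
  P4: N9 <- N4 -> N10
The empty set is not sufficient: P1 (N9 <- N2 -> N4 -> N10) has no collider blocking it and no conditioned non-collider, so it is open.
Try {N4}:
  P1: blocked at chain node N4 ∈ conditioning set.
  P2: blocked at chain node N4 ∈ conditioning set.
  P3: blocked at chain node N4 ∈ conditioning set.
  P4: blocked at fork node N4 ∈ conditioning set.
{N4} contains no descendant of N9 and blocks every backdoor path.
No other singleton works — e.g. {N5} leaves P1 open — so {N4} is the unique smallest valid adjustment set.

{N4}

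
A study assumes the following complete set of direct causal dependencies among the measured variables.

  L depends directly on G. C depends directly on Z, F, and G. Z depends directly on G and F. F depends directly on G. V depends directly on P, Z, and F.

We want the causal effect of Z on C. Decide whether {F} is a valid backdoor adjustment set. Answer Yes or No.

Backdoor paths from Z to C (paths whose first edge points into Z):
  P1: Z <- G -> F -> C
  P2: Z <- G -> C
  P3: Z <- F <- G -> C
  P4: Z <- F -> C
Condition 1 (no descendant of Z in the set): holds — descendants of Z are {C, V}; none are in {F}.
Condition 2 (every backdoor path blocked by {F}):
  P1: blocked at chain node F ∈ conditioning set.
  P2: open — no interior node is in the conditioning set.
  P3: blocked at chain node F ∈ conditioning set.
  P4: blocked at fork node F ∈ conditioning set.
{F} does not satisfy the backdoor criterion.

No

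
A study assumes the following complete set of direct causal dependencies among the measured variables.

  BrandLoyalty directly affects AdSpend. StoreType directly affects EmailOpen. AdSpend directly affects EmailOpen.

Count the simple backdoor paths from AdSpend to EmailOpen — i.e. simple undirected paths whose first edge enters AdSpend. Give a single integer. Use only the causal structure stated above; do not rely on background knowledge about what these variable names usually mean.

A backdoor path from AdSpend to EmailOpen is any simple undirected path whose first edge points into AdSpend (i.e. leaves AdSpend via a parent).
Parents of AdSpend: {BrandLoyalty}.
No simple path from any parent of AdSpend reaches EmailOpen without revisiting AdSpend, so there are no backdoor paths.

0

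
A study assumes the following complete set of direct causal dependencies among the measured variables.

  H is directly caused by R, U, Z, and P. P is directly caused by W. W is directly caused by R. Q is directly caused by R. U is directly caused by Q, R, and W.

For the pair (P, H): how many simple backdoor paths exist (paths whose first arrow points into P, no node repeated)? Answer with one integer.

6

A backdoor path from P to H is any simple undirected path whose first edge points into P (i.e. leaves P via a parent).
Parents of P: {W}.
Enumerating:
  P1: P <- W <- R -> Q -> U -> H
  P2: P <- W <- R -> U -> H
  P3: P <- W <- R -> H
  P4: P <- W -> U <- R -> H
  P5: P <- W -> U <- Q <- R -> H
  P6: P <- W -> U -> H
That exhausts the simple backdoor paths. Count: 6.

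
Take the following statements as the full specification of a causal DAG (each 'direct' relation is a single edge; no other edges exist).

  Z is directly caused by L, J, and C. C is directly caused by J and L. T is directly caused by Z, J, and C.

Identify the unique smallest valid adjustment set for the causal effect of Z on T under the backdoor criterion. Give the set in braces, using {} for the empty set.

Variables eligible for adjustment (non-descendants of Z, excluding Z and T): {C, J, L}.
Backdoor paths from Z to T:
  P1: Z <- L -> C <- J -> T
  P2: Z <- L -> C -> T
  P3: Z <- J -> C -> T
  P4: Z <- J -> T
  P5: Z <- C <- J -> T
  P6: Z <- C -> T
The empty set is not sufficient: P2 (Z <- L -> C -> T) has no collider blocking it and no conditioned non-collider, so it is open.
Try {C, J}:
  P1: blocked at fork node J ∈ conditioning set.
  P2: blocked at chain node C ∈ conditioning set.
  P3: blocked at fork node J ∈ conditioning set.
  P4: blocked at fork node J ∈ conditioning set.
  P5: blocked at chain node C ∈ conditioning set.
  P6: blocked at fork node C ∈ conditioning set.
{C, J} contains no descendant of Z and blocks every backdoor path.
Every element of {C, J} is needed (dropping C leaves P2 open; dropping J leaves P1 open), so no proper subset is valid.
Among all size-2 subsets of the eligible variables, only {C, J} blocks every backdoor path, so it is the unique smallest valid adjustment set.

{C, J}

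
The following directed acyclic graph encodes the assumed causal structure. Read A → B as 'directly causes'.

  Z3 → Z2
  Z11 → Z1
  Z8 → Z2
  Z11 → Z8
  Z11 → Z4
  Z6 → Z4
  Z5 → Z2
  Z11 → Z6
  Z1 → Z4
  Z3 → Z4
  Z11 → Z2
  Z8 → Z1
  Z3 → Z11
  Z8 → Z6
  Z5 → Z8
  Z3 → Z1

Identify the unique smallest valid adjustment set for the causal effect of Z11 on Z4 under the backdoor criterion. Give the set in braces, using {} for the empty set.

Variables eligible for adjustment (non-descendants of Z11, excluding Z11 and Z4): {Z3, Z5}.
Backdoor paths from Z11 to Z4:
  P1: Z11 <- Z3 -> Z1 <- Z8 -> Z6 -> Z4
  P2: Z11 <- Z3 -> Z1 -> Z4
  P3: Z11 <- Z3 -> Z2 <- Z5 -> Z8 -> Z1 -> Z4
  P4: Z11 <- Z3 -> Z2 <- Z5 -> Z8 -> Z6 -> Z4
  P5: Z11 <- Z3 -> Z2 <- Z8 -> Z1 -> Z4
  P6: Z11 <- Z3 -> Z2 <- Z8 -> Z6 -> Z4
  P7: Z11 <- Z3 -> Z4
The empty set is not sufficient: P2 (Z11 <- Z3 -> Z1 -> Z4) has no collider blocking it and no conditioned non-collider, so it is open.
Try {Z3}:
  P1: blocked at fork node Z3 ∈ conditioning set.
  P2: blocked at fork node Z3 ∈ conditioning set.
  P3: blocked at fork node Z3 ∈ conditioning set.
  P4: blocked at fork node Z3 ∈ conditioning set.
  P5: blocked at fork node Z3 ∈ conditioning set.
  P6: blocked at fork node Z3 ∈ conditioning set.
  P7: blocked at fork node Z3 ∈ conditioning set.
{Z3} contains no descendant of Z11 and blocks every backdoor path.
No other singleton works — e.g. {Z5} leaves P2 open — so {Z3} is the unique smallest valid adjustment set.

{Z3}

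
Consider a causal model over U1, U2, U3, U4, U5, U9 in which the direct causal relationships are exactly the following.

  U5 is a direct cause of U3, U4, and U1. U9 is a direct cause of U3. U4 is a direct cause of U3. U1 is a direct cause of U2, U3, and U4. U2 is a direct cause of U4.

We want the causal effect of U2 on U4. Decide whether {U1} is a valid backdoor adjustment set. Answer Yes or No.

Yes

Backdoor paths from U2 to U4 (paths whose first edge points into U2):
  P1: U2 <- U1 <- U5 -> U4
  P2: U2 <- U1 <- U5 -> U3 <- U4
  P3: U2 <- U1 -> U4
  P4: U2 <- U1 -> U3 <- U5 -> U4
  P5: U2 <- U1 -> U3 <- U4
Condition 1 (no descendant of U2 in the set): holds — descendants of U2 are {U3, U4}; none are in {U1}.
Condition 2 (every backdoor path blocked by {U1}):
  P1: blocked at chain node U1 ∈ conditioning set.
  P2: blocked at chain node U1 ∈ conditioning set.
  P3: blocked at fork node U1 ∈ conditioning set.
  P4: blocked at fork node U1 ∈ conditioning set.
  P5: blocked at fork node U1 ∈ conditioning set.
{U1} satisfies the backdoor criterion.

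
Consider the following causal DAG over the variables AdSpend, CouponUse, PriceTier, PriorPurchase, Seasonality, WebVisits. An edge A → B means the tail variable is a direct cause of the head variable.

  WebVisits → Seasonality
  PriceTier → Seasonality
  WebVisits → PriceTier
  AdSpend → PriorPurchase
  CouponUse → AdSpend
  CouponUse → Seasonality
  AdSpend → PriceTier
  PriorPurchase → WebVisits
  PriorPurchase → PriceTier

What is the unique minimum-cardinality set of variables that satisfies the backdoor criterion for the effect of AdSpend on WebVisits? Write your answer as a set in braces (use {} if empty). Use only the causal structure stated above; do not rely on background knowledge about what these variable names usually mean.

Variables eligible for adjustment (non-descendants of AdSpend, excluding AdSpend and WebVisits): {CouponUse}.
Backdoor paths from AdSpend to WebVisits:
  P1: AdSpend <- CouponUse -> Seasonality <- WebVisits
  P2: AdSpend <- CouponUse -> Seasonality <- PriceTier <- PriorPurchase -> WebVisits
  P3: AdSpend <- CouponUse -> Seasonality <- PriceTier <- WebVisits
Each backdoor path contains an unconditioned collider, so every path is already blocked with the empty conditioning set:
  P1: blocked at collider Seasonality (neither it nor any descendant is in the conditioning set).
  P2: blocked at collider Seasonality (neither it nor any descendant is in the conditioning set).
  P3: blocked at collider Seasonality (neither it nor any descendant is in the conditioning set).
The empty set is therefore the unique smallest valid set.

{}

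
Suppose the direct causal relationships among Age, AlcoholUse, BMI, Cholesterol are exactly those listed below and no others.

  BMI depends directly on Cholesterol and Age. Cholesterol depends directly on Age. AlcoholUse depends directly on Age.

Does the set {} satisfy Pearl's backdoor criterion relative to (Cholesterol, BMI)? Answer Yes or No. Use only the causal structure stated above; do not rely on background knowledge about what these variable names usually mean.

Backdoor paths from Cholesterol to BMI (paths whose first edge points into Cholesterol):
  P1: Cholesterol <- Age -> BMI
Condition 1 (no descendant of Cholesterol in the set): holds — descendants of Cholesterol are {BMI}; none are in {}.
Condition 2 (every backdoor path blocked by {}):
  P1: open — no interior node is in the conditioning set.
{} does not satisfy the backdoor criterion.

No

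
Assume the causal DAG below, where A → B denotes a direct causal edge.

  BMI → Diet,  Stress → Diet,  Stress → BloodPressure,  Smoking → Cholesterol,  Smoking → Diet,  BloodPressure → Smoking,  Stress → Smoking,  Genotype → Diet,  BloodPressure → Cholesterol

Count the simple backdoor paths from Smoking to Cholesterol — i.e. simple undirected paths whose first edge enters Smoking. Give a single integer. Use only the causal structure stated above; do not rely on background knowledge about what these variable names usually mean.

2

A backdoor path from Smoking to Cholesterol is any simple undirected path whose first edge points into Smoking (i.e. leaves Smoking via a parent).
Parents of Smoking: {BloodPressure, Stress}.
Enumerating:
  P1: Smoking <- Stress -> BloodPressure -> Cholesterol
  P2: Smoking <- BloodPressure -> Cholesterol
That exhausts the simple backdoor paths. Count: 2.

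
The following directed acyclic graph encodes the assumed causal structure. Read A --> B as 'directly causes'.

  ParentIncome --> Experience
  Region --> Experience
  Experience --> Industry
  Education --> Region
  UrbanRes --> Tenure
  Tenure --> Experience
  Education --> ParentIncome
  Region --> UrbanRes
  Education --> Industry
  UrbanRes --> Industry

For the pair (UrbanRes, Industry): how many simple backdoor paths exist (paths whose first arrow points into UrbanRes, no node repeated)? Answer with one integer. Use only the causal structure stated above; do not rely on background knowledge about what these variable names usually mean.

A backdoor path from UrbanRes to Industry is any simple undirected path whose first edge points into UrbanRes (i.e. leaves UrbanRes via a parent).
Parents of UrbanRes: {Region}.
Enumerating:
  P1: UrbanRes <- Region <- Education -> ParentIncome -> Experience -> Industry
  P2: UrbanRes <- Region <- Education -> Industry
  P3: UrbanRes <- Region -> Experience <- ParentIncome <- Education -> Industry
  P4: UrbanRes <- Region -> Experience -> Industry
That exhausts the simple backdoor paths. Count: 4.

4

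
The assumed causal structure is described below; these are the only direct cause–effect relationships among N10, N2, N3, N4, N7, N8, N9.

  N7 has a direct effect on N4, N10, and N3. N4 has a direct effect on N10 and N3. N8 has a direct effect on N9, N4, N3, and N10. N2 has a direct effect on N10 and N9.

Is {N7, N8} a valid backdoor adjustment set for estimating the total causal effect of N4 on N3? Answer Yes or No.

Backdoor paths from N4 to N3 (paths whose first edge points into N4):
  P1: N4 <- N7 -> N3
  P2: N4 <- N7 -> N10 <- N8 -> N3
  P3: N4 <- N7 -> N10 <- N2 -> N9 <- N8 -> N3
  P4: N4 <- N8 -> N3
  P5: N4 <- N8 -> N10 <- N7 -> N3
  P6: N4 <- N8 -> N9 <- N2 -> N10 <- N7 -> N3
Condition 1 (no descendant of N4 in the set): holds — descendants of N4 are {N10, N3}; none are in {N7, N8}.
Condition 2 (every backdoor path blocked by {N7, N8}):
  P1: blocked at fork node N7 ∈ conditioning set.
  P2: blocked at fork node N7 ∈ conditioning set.
  P3: blocked at fork node N7 ∈ conditioning set.
  P4: blocked at fork node N8 ∈ conditioning set.
  P5: blocked at fork node N8 ∈ conditioning set.
  P6: blocked at fork node N8 ∈ conditioning set.
{N7, N8} satisfies the backdoor criterion.

Yes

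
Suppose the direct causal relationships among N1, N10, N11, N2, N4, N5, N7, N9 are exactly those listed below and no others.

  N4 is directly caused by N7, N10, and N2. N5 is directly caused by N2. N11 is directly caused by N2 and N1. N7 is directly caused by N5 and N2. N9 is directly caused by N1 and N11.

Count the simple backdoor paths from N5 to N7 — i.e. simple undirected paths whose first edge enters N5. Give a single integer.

2

A backdoor path from N5 to N7 is any simple undirected path whose first edge points into N5 (i.e. leaves N5 via a parent).
Parents of N5: {N2}.
Enumerating:
  P1: N5 <- N2 -> N7
  P2: N5 <- N2 -> N4 <- N7
That exhausts the simple backdoor paths. Count: 2.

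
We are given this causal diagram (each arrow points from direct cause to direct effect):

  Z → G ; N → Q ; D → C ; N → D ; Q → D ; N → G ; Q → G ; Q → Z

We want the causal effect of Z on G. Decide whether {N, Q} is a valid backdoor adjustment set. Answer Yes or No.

Yes

Backdoor paths from Z to G (paths whose first edge points into Z):
  P1: Z <- Q <- N -> G
  P2: Z <- Q -> G
  P3: Z <- Q -> D <- N -> G
Condition 1 (no descendant of Z in the set): holds — descendants of Z are {G}; none are in {N, Q}.
Condition 2 (every backdoor path blocked by {N, Q}):
  P1: blocked at chain node Q ∈ conditioning set.
  P2: blocked at fork node Q ∈ conditioning set.
  P3: blocked at fork node Q ∈ conditioning set.
{N, Q} satisfies the backdoor criterion.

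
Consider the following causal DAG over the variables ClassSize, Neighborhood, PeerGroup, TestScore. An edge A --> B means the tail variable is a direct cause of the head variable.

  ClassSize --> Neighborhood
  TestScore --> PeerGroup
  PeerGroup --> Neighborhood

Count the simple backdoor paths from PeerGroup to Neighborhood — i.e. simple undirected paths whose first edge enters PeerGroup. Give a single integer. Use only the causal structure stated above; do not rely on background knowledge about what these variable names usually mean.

0

A backdoor path from PeerGroup to Neighborhood is any simple undirected path whose first edge points into PeerGroup (i.e. leaves PeerGroup via a parent).
Parents of PeerGroup: {TestScore}.
No simple path from any parent of PeerGroup reaches Neighborhood without revisiting PeerGroup, so there are no backdoor paths.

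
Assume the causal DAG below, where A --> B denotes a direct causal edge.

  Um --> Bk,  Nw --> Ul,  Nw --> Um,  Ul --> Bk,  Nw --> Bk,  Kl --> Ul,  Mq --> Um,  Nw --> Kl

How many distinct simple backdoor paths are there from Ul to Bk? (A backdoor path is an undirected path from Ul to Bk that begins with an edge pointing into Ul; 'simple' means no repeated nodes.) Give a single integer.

4

A backdoor path from Ul to Bk is any simple undirected path whose first edge points into Ul (i.e. leaves Ul via a parent).
Parents of Ul: {Kl, Nw}.
Enumerating:
  P1: Ul <- Nw -> Um -> Bk
  P2: Ul <- Nw -> Bk
  P3: Ul <- Kl <- Nw -> Um -> Bk
  P4: Ul <- Kl <- Nw -> Bk
That exhausts the simple backdoor paths. Count: 4.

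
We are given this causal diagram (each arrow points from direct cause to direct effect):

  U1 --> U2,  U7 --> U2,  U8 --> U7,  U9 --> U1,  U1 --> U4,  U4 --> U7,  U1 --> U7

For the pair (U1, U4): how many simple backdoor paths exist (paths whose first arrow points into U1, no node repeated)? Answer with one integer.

A backdoor path from U1 to U4 is any simple undirected path whose first edge points into U1 (i.e. leaves U1 via a parent).
Parents of U1: {U9}.
No simple path from any parent of U1 reaches U4 without revisiting U1, so there are no backdoor paths.

0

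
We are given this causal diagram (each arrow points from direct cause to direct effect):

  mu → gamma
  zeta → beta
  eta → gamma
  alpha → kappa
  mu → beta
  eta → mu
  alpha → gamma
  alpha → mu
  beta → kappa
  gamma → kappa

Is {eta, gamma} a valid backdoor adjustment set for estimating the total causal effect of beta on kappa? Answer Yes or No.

No

Backdoor paths from beta to kappa (paths whose first edge points into beta):
  P1: beta <- mu <- alpha -> gamma -> kappa
  P2: beta <- mu <- alpha -> kappa
  P3: beta <- mu <- eta -> gamma <- alpha -> kappa
  P4: beta <- mu <- eta -> gamma -> kappa
  P5: beta <- mu -> gamma <- alpha -> kappa
  P6: beta <- mu -> gamma -> kappa
Condition 1 (no descendant of beta in the set): holds — descendants of beta are {kappa}; none are in {eta, gamma}.
Condition 2 (every backdoor path blocked by {eta, gamma}):
  P1: blocked at chain node gamma ∈ conditioning set.
  P2: open — no interior node is in the conditioning set.
  P3: blocked at fork node eta ∈ conditioning set.
  P4: blocked at fork node eta ∈ conditioning set.
  P5: open — collider(s) gamma are conditioned on (or have a conditioned descendant) and no non-collider on the path is in the set.
  P6: blocked at chain node gamma ∈ conditioning set.
{eta, gamma} does not satisfy the backdoor criterion.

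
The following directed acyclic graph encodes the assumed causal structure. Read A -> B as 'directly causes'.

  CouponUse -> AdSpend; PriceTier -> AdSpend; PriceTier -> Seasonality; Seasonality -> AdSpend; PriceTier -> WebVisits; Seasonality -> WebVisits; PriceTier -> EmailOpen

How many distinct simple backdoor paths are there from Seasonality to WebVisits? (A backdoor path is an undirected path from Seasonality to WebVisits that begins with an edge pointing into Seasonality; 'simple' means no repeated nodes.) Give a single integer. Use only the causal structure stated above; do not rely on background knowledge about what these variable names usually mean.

A backdoor path from Seasonality to WebVisits is any simple undirected path whose first edge points into Seasonality (i.e. leaves Seasonality via a parent).
Parents of Seasonality: {PriceTier}.
Enumerating:
  P1: Seasonality <- PriceTier -> WebVisits
That exhausts the simple backdoor paths. Count: 1.

1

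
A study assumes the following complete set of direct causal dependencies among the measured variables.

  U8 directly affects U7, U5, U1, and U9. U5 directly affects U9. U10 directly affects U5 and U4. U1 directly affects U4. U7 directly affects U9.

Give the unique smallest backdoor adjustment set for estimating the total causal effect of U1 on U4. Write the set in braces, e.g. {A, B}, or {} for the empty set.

{}

Variables eligible for adjustment (non-descendants of U1, excluding U1 and U4): {U10, U5, U7, U8, U9}.
Backdoor paths from U1 to U4:
  P1: U1 <- U8 -> U7 -> U9 <- U5 <- U10 -> U4
  P2: U1 <- U8 -> U5 <- U10 -> U4
  P3: U1 <- U8 -> U9 <- U5 <- U10 -> U4
Each backdoor path contains an unconditioned collider, so every path is already blocked with the empty conditioning set:
  P1: blocked at collider U9 (neither it nor any descendant is in the conditioning set).
  P2: blocked at collider U5 (neither it nor any descendant is in the conditioning set).
  P3: blocked at collider U9 (neither it nor any descendant is in the conditioning set).
The empty set is therefore the unique smallest valid set.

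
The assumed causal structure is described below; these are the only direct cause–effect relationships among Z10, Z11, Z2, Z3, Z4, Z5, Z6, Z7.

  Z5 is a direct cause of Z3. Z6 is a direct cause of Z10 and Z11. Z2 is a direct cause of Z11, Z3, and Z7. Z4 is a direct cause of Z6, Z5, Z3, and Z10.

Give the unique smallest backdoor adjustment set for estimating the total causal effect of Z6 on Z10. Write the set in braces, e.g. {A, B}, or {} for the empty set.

{Z4}

Variables eligible for adjustment (non-descendants of Z6, excluding Z6 and Z10): {Z2, Z3, Z4, Z5, Z7}.
Backdoor paths from Z6 to Z10:
  P1: Z6 <- Z4 -> Z10
The empty set is not sufficient: P1 (Z6 <- Z4 -> Z10) has no collider blocking it and no conditioned non-collider, so it is open.
Try {Z4}:
  P1: blocked at fork node Z4 ∈ conditioning set.
{Z4} contains no descendant of Z6 and blocks every backdoor path.
No other singleton works — e.g. {Z2} leaves P1 open — so {Z4} is the unique smallest valid adjustment set.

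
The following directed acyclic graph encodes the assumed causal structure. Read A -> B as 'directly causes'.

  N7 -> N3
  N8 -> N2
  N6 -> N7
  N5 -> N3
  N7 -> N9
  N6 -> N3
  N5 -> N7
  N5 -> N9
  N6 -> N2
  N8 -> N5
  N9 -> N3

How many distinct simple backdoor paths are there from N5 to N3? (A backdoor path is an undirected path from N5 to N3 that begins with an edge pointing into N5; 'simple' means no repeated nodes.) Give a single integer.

3

A backdoor path from N5 to N3 is any simple undirected path whose first edge points into N5 (i.e. leaves N5 via a parent).
Parents of N5: {N8}.
Enumerating:
  P1: N5 <- N8 -> N2 <- N6 -> N7 -> N9 -> N3
  P2: N5 <- N8 -> N2 <- N6 -> N7 -> N3
  P3: N5 <- N8 -> N2 <- N6 -> N3
That exhausts the simple backdoor paths. Count: 3.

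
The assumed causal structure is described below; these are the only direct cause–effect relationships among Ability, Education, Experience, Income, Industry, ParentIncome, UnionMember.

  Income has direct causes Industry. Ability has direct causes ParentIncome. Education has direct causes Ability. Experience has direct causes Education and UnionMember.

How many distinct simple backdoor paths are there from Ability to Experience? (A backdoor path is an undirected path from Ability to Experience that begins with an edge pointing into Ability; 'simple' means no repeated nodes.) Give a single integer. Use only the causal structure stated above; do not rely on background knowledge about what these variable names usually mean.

0

A backdoor path from Ability to Experience is any simple undirected path whose first edge points into Ability (i.e. leaves Ability via a parent).
Parents of Ability: {ParentIncome}.
No simple path from any parent of Ability reaches Experience without revisiting Ability, so there are no backdoor paths.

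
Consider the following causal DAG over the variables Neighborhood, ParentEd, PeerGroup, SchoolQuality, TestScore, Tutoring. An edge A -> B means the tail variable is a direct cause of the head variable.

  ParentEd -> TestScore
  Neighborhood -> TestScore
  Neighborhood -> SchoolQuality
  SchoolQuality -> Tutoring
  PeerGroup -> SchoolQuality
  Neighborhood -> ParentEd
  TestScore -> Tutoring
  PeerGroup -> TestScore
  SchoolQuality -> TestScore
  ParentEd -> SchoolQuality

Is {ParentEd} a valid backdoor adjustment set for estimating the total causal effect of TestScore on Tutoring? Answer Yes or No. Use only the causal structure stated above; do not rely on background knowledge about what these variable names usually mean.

No

Backdoor paths from TestScore to Tutoring (paths whose first edge points into TestScore):
  P1: TestScore <- PeerGroup -> SchoolQuality -> Tutoring
  P2: TestScore <- Neighborhood -> ParentEd -> SchoolQuality -> Tutoring
  P3: TestScore <- Neighborhood -> SchoolQuality -> Tutoring
  P4: TestScore <- ParentEd <- Neighborhood -> SchoolQuality -> Tutoring
  P5: TestScore <- ParentEd -> SchoolQuality -> Tutoring
  P6: TestScore <- SchoolQuality -> Tutoring
Condition 1 (no descendant of TestScore in the set): holds — descendants of TestScore are {Tutoring}; none are in {ParentEd}.
Condition 2 (every backdoor path blocked by {ParentEd}):
  P1: open — no interior node is in the conditioning set.
  P2: blocked at chain node ParentEd ∈ conditioning set.
  P3: open — no interior node is in the conditioning set.
  P4: blocked at chain node ParentEd ∈ conditioning set.
  P5: blocked at fork node ParentEd ∈ conditioning set.
  P6: open — no interior node is in the conditioning set.
{ParentEd} does not satisfy the backdoor criterion.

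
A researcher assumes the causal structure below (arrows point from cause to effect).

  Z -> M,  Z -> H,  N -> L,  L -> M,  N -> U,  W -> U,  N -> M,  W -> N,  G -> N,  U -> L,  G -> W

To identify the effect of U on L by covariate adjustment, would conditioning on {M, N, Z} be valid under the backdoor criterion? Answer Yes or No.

Backdoor paths from U to L (paths whose first edge points into U):
  P1: U <- W <- G -> N -> L
  P2: U <- W <- G -> N -> M <- L
  P3: U <- W -> N -> L
  P4: U <- W -> N -> M <- L
  P5: U <- N -> L
  P6: U <- N -> M <- L
Condition 1 (no descendant of U in the set): FAILS — M is a descendant of U.
Condition 2 (every backdoor path blocked by {M, N, Z}):
  P1: blocked at chain node N ∈ conditioning set.
  P2: blocked at chain node N ∈ conditioning set.
  P3: blocked at chain node N ∈ conditioning set.
  P4: blocked at chain node N ∈ conditioning set.
  P5: blocked at fork node N ∈ conditioning set.
  P6: blocked at fork node N ∈ conditioning set.
{M, N, Z} does not satisfy the backdoor criterion.

No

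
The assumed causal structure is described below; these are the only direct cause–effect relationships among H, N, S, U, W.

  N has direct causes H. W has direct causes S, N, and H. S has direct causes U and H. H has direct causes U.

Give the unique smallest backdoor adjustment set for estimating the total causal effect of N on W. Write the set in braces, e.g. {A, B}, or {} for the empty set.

Variables eligible for adjustment (non-descendants of N, excluding N and W): {H, S, U}.
Backdoor paths from N to W:
  P1: N <- H <- U -> S -> W
  P2: N <- H -> S -> W
  P3: N <- H -> W
The empty set is not sufficient: P1 (N <- H <- U -> S -> W) has no collider blocking it and no conditioned non-collider, so it is open.
Try {H}:
  P1: blocked at chain node H ∈ conditioning set.
  P2: blocked at fork node H ∈ conditioning set.
  P3: blocked at fork node H ∈ conditioning set.
{H} contains no descendant of N and blocks every backdoor path.
No other singleton works — e.g. {U} leaves P2 open — so {H} is the unique smallest valid adjustment set.

{H}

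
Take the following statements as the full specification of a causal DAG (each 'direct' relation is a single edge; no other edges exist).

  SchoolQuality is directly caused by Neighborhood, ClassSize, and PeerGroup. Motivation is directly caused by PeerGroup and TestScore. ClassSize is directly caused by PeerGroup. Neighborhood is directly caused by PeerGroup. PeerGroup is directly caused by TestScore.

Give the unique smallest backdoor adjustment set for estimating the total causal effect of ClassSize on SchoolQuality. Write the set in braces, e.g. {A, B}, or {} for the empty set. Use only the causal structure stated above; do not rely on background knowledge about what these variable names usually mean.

Variables eligible for adjustment (non-descendants of ClassSize, excluding ClassSize and SchoolQuality): {Motivation, Neighborhood, PeerGroup, TestScore}.
Backdoor paths from ClassSize to SchoolQuality:
  P1: ClassSize <- PeerGroup -> Neighborhood -> SchoolQuality
  P2: ClassSize <- PeerGroup -> SchoolQuality
The empty set is not sufficient: P1 (ClassSize <- PeerGroup -> Neighborhood -> SchoolQuality) has no collider blocking it and no conditioned non-collider, so it is open.
Try {PeerGroup}:
  P1: blocked at fork node PeerGroup ∈ conditioning set.
  P2: blocked at fork node PeerGroup ∈ conditioning set.
{PeerGroup} contains no descendant of ClassSize and blocks every backdoor path.
No other singleton works — e.g. {TestScore} leaves P1 open — so {PeerGroup} is the unique smallest valid adjustment set.

{PeerGroup}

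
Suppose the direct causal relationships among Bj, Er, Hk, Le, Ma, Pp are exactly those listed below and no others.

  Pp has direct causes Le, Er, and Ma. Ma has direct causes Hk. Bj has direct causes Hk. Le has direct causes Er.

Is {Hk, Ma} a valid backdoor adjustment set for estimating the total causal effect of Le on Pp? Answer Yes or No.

Backdoor paths from Le to Pp (paths whose first edge points into Le):
  P1: Le <- Er -> Pp
Condition 1 (no descendant of Le in the set): holds — descendants of Le are {Pp}; none are in {Hk, Ma}.
Condition 2 (every backdoor path blocked by {Hk, Ma}):
  P1: open — no interior node is in the conditioning set.
{Hk, Ma} does not satisfy the backdoor criterion.

No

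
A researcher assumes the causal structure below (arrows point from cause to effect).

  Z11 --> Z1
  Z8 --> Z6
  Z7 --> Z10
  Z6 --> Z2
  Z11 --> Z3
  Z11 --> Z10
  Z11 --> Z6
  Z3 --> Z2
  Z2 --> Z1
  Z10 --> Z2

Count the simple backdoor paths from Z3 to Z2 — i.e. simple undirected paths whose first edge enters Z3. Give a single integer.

3

A backdoor path from Z3 to Z2 is any simple undirected path whose first edge points into Z3 (i.e. leaves Z3 via a parent).
Parents of Z3: {Z11}.
Enumerating:
  P1: Z3 <- Z11 -> Z10 -> Z2
  P2: Z3 <- Z11 -> Z6 -> Z2
  P3: Z3 <- Z11 -> Z1 <- Z2
That exhausts the simple backdoor paths. Count: 3.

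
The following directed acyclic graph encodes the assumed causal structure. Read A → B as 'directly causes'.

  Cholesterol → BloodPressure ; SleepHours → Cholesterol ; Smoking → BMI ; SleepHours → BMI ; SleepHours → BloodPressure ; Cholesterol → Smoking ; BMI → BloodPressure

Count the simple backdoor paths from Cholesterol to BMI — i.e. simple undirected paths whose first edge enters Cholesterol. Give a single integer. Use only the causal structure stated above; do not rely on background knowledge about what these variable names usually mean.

2

A backdoor path from Cholesterol to BMI is any simple undirected path whose first edge points into Cholesterol (i.e. leaves Cholesterol via a parent).
Parents of Cholesterol: {SleepHours}.
Enumerating:
  P1: Cholesterol <- SleepHours -> BMI
  P2: Cholesterol <- SleepHours -> BloodPressure <- BMI
That exhausts the simple backdoor paths. Count: 2.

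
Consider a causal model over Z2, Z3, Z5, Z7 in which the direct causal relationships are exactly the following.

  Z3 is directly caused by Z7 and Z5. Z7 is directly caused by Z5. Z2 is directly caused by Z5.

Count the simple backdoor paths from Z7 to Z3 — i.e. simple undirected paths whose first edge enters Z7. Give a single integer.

1

A backdoor path from Z7 to Z3 is any simple undirected path whose first edge points into Z7 (i.e. leaves Z7 via a parent).
Parents of Z7: {Z5}.
Enumerating:
  P1: Z7 <- Z5 -> Z3
That exhausts the simple backdoor paths. Count: 1.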